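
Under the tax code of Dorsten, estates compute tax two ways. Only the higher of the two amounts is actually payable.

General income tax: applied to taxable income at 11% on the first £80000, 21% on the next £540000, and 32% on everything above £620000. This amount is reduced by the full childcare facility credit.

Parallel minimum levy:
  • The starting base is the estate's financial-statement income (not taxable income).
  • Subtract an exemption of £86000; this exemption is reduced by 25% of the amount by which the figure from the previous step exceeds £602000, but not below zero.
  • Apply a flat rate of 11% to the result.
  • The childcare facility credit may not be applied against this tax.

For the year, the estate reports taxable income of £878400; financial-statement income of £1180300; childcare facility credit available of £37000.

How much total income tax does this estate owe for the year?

General income tax:
  £80000 × 11% = £8800
  £540000 × 21% = £113400
  £258400 × 32% = £82688
  → £204888
  Less childcare facility credit £37000 → £167888

Parallel minimum levy:
  Base (financial-statement income): £1180300
  Exemption: 25% × (£1180300 − £602000) = £144575 ≥ £86000, so the exemption is fully phased out
  Base: £1180300 − £0 = £1180300
  £1180300 × 11% = £129833

£167888 > £129833, so the general income tax governs.

£167888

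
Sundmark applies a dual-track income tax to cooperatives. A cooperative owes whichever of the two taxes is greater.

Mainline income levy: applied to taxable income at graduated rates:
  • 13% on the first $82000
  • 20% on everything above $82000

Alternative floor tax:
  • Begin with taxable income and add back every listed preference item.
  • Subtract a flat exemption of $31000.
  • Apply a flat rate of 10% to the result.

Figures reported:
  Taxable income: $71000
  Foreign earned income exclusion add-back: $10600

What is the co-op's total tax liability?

$9230

Alternative floor tax:
  Adjusted income: $71000 + $10600 = $81600
  Less exemption $31000 → base $50600
  $50600 × 10% = $5060

Mainline income levy:
  $71000 × 13% = $9230

$9230 > $5060, so the mainline income levy governs.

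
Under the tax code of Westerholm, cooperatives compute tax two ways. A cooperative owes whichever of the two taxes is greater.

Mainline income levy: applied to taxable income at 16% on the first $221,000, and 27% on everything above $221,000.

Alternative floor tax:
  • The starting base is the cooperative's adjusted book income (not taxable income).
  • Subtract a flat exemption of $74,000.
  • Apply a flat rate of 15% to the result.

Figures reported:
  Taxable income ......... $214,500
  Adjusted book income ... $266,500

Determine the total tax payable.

Alternative floor tax:
  Base (adjusted book income): $266,500
  Less exemption $74,000 → base $192,500
  $192,500 × 15% = $28,875

Mainline income levy:
  $214,500 × 16% = $34,320

$34,320 > $28,875, so the mainline income levy governs.

$34,320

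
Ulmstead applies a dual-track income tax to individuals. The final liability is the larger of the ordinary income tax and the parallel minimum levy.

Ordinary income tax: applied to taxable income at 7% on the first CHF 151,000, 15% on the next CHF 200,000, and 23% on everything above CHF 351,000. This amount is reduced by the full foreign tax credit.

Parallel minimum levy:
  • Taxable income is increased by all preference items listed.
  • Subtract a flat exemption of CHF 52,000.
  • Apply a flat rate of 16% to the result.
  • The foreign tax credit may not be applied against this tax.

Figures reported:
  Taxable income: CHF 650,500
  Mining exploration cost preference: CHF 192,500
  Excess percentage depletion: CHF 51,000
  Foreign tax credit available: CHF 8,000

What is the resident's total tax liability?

Parallel minimum levy:
  Adjusted income: CHF 650,500 + CHF 192,500 + CHF 51,000 = CHF 894,000
  Less exemption CHF 52,000 → base CHF 842,000
  CHF 842,000 × 16% = CHF 134,720

Ordinary income tax:
  CHF 151,000 × 7% = CHF 10,570
  CHF 200,000 × 15% = CHF 30,000
  CHF 299,500 × 23% = CHF 68,885
  → CHF 109,455
  Less foreign tax credit CHF 8,000 → CHF 101,455

CHF 134,720 > CHF 101,455, so the parallel minimum levy is the binding amount.

CHF 134,720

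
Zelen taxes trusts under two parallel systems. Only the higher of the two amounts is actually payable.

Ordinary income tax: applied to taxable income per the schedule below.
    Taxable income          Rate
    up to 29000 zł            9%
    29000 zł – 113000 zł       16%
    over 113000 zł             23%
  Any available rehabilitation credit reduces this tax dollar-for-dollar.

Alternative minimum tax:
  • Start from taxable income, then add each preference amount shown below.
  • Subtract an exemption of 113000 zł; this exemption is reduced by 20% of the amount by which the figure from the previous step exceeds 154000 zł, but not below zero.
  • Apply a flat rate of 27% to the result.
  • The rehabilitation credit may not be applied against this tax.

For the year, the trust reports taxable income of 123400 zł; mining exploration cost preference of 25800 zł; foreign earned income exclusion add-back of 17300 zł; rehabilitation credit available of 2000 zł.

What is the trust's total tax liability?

16442 zł

Alternative minimum tax:
  Adjusted income: 123400 zł + 25800 zł + 17300 zł = 166500 zł
  Exemption: 113000 zł − 20% × (166500 zł − 154000 zł) = 113000 zł − 2500 zł = 110500 zł
  Base: 166500 zł − 110500 zł = 56000 zł
  56000 zł × 27% = 15120 zł

Ordinary income tax:
  29000 zł × 9% = 2610 zł
  84000 zł × 16% = 13440 zł
  10400 zł × 23% = 2392 zł
  → 18442 zł
  Less rehabilitation credit 2000 zł → 16442 zł

16442 zł > 15120 zł, so the ordinary income tax governs.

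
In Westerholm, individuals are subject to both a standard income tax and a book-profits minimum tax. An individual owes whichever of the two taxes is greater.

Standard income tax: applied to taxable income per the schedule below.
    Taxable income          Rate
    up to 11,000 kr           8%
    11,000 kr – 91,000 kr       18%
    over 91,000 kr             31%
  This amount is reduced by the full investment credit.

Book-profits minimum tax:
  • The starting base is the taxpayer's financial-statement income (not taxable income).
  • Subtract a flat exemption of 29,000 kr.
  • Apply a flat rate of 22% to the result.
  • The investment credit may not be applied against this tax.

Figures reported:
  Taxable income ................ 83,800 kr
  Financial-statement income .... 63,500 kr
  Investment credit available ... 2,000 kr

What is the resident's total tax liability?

11,984 kr

Book-profits minimum tax:
  Base (financial-statement income): 63,500 kr
  Less exemption 29,000 kr → base 34,500 kr
  34,500 kr × 22% = 7,590 kr

Standard income tax:
  11,000 kr × 8% = 880 kr
  72,800 kr × 18% = 13,104 kr
  → 13,984 kr
  Less investment credit 2,000 kr → 11,984 kr

11,984 kr > 7,590 kr, so the standard income tax governs.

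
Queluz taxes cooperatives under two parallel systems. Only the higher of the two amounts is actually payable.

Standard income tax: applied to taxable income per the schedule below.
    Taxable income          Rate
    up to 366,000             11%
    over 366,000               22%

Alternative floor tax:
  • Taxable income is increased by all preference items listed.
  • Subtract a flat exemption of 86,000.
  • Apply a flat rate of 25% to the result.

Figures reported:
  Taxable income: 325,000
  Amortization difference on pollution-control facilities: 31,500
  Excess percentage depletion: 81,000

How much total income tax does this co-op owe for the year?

87,875

Alternative floor tax:
  Adjusted income: 325,000 + 31,500 + 81,000 = 437,500
  Less exemption 86,000 → base 351,500
  351,500 × 25% = 87,875

Standard income tax:
  325,000 × 11% = 35,750

87,875 > 35,750, so the alternative floor tax is the binding amount.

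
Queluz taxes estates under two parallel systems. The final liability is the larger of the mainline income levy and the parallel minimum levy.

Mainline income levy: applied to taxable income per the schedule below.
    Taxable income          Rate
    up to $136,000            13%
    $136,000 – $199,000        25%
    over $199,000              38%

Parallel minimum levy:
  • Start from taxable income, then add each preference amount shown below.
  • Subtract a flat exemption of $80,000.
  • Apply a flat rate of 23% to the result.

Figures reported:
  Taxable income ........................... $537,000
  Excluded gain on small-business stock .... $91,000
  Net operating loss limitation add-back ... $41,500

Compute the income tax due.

Mainline income levy:
  $136,000 × 13% = $17,680
  $63,000 × 25% = $15,750
  $338,000 × 38% = $128,440
  → $161,870

Parallel minimum levy:
  Adjusted income: $537,000 + $91,000 + $41,500 = $669,500
  Less exemption $80,000 → base $589,500
  $589,500 × 23% = $135,585

$161,870 > $135,585, so the mainline income levy governs.

$161,870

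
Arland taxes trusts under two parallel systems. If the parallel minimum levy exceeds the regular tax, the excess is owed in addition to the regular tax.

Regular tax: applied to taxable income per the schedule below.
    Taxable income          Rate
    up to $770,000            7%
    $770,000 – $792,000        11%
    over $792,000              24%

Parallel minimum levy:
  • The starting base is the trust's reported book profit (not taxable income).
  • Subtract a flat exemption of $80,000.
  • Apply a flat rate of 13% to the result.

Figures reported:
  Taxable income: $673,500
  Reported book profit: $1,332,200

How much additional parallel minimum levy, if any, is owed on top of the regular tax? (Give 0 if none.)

$115,641

Parallel minimum levy:
  Base (reported book profit): $1,332,200
  Less exemption $80,000 → base $1,252,200
  $1,252,200 × 13% = $162,786

Regular tax:
  $673,500 × 7% = $47,145

Excess of parallel minimum levy over regular tax: $162,786 − $47,145 = $115,641.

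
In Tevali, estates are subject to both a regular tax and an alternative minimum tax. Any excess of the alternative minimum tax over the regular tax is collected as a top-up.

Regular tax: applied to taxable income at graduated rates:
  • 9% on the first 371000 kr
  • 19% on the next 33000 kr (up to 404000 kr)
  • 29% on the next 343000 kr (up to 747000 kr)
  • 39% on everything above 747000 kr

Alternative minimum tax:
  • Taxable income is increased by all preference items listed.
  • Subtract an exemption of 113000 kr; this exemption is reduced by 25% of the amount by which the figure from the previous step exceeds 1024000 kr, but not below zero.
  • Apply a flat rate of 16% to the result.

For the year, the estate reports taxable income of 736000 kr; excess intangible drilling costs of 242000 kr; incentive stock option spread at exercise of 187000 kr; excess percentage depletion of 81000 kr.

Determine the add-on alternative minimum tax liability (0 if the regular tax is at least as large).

54220 kr

Regular tax:
  371000 kr × 9% = 33390 kr
  33000 kr × 19% = 6270 kr
  332000 kr × 29% = 96280 kr
  → 135940 kr

Alternative minimum tax:
  Adjusted income: 736000 kr + 242000 kr + 187000 kr + 81000 kr = 1246000 kr
  Exemption: 113000 kr − 25% × (1246000 kr − 1024000 kr) = 113000 kr − 55500 kr = 57500 kr
  Base: 1246000 kr − 57500 kr = 1188500 kr
  1188500 kr × 16% = 190160 kr

Excess of alternative minimum tax over regular tax: 190160 kr − 135940 kr = 54220 kr.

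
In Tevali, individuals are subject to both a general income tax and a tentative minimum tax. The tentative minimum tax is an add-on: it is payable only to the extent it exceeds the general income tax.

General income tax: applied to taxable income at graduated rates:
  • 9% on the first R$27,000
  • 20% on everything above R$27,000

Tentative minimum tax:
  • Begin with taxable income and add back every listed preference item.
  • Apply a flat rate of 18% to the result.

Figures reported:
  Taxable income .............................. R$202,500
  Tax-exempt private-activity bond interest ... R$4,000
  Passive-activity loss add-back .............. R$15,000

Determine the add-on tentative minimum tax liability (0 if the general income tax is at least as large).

R$2,340

General income tax:
  R$27,000 × 9% = R$2,430
  R$175,500 × 20% = R$35,100
  → R$37,530

Tentative minimum tax:
  Adjusted income: R$202,500 + R$4,000 + R$15,000 = R$221,500
  R$221,500 × 18% = R$39,870

Excess of tentative minimum tax over general income tax: R$39,870 − R$37,530 = R$2,340.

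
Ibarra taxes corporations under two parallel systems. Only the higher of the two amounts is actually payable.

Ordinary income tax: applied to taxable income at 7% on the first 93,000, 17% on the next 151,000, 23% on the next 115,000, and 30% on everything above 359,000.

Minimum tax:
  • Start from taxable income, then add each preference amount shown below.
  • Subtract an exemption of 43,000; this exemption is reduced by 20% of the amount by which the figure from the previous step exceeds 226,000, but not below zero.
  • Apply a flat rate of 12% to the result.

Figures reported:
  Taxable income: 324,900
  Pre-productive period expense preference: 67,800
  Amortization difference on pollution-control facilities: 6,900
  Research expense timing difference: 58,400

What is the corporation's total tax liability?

Ordinary income tax:
  93,000 × 7% = 6,510
  151,000 × 17% = 25,670
  80,900 × 23% = 18,607
  → 50,787

Minimum tax:
  Adjusted income: 324,900 + 67,800 + 6,900 + 58,400 = 458,000
  Exemption: 20% × (458,000 − 226,000) = 46,400 ≥ 43,000, so the exemption is fully phased out
  Base: 458,000 − 0 = 458,000
  458,000 × 12% = 54,960

54,960 > 50,787, so the minimum tax is the binding amount.

54,960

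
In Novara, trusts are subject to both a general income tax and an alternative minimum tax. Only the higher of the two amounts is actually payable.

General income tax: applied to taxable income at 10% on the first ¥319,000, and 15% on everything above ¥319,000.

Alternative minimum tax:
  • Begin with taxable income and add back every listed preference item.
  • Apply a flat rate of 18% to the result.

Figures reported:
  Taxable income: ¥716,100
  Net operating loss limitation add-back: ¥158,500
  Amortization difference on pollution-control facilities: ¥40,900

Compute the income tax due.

¥164,790

General income tax:
  ¥319,000 × 10% = ¥31,900
  ¥397,100 × 15% = ¥59,565
  → ¥91,465

Alternative minimum tax:
  Adjusted income: ¥716,100 + ¥158,500 + ¥40,900 = ¥915,500
  ¥915,500 × 18% = ¥164,790

¥164,790 > ¥91,465, so the alternative minimum tax is the binding amount.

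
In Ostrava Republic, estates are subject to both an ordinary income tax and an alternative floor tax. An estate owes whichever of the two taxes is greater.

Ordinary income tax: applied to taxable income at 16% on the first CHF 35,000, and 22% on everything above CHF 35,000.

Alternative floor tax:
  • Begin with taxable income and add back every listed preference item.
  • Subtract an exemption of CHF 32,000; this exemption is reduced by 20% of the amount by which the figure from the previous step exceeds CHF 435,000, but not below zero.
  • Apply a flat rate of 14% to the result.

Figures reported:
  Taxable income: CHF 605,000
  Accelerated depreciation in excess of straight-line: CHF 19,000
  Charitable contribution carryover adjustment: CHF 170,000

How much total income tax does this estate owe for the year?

CHF 131,000

Ordinary income tax:
  CHF 35,000 × 16% = CHF 5,600
  CHF 570,000 × 22% = CHF 125,400
  → CHF 131,000

Alternative floor tax:
  Adjusted income: CHF 605,000 + CHF 19,000 + CHF 170,000 = CHF 794,000
  Exemption: 20% × (CHF 794,000 − CHF 435,000) = CHF 71,800 ≥ CHF 32,000, so the exemption is fully phased out
  Base: CHF 794,000 − CHF 0 = CHF 794,000
  CHF 794,000 × 14% = CHF 111,160

CHF 131,000 > CHF 111,160, so the ordinary income tax governs.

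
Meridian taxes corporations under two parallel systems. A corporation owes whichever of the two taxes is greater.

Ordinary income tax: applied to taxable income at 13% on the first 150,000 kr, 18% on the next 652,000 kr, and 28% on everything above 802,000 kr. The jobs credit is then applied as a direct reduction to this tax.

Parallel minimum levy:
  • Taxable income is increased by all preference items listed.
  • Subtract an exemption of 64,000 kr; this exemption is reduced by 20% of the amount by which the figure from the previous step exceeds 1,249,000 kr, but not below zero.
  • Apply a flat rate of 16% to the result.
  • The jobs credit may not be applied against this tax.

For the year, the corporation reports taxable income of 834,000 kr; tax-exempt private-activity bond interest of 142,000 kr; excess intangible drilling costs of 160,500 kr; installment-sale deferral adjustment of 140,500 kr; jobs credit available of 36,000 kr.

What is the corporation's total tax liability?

194,976 kr

Ordinary income tax:
  150,000 kr × 13% = 19,500 kr
  652,000 kr × 18% = 117,360 kr
  32,000 kr × 28% = 8,960 kr
  → 145,820 kr
  Less jobs credit 36,000 kr → 109,820 kr

Parallel minimum levy:
  Adjusted income: 834,000 kr + 142,000 kr + 160,500 kr + 140,500 kr = 1,277,000 kr
  Exemption: 64,000 kr − 20% × (1,277,000 kr − 1,249,000 kr) = 64,000 kr − 5,600 kr = 58,400 kr
  Base: 1,277,000 kr − 58,400 kr = 1,218,600 kr
  1,218,600 kr × 16% = 194,976 kr

194,976 kr > 109,820 kr, so the parallel minimum levy is the binding amount.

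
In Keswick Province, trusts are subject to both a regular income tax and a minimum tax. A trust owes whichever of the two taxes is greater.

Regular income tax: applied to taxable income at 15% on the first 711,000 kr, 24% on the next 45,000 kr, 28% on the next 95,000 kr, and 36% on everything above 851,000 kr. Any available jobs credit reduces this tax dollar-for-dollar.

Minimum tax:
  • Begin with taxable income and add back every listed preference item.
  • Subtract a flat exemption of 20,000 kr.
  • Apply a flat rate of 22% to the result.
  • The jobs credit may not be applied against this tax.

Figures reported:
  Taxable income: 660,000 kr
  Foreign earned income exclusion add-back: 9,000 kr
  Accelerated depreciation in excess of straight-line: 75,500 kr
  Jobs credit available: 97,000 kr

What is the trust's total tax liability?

Minimum tax:
  Adjusted income: 660,000 kr + 9,000 kr + 75,500 kr = 744,500 kr
  Less exemption 20,000 kr → base 724,500 kr
  724,500 kr × 22% = 159,390 kr

Regular income tax:
  660,000 kr × 15% = 99,000 kr
  Less jobs credit 97,000 kr → 2,000 kr

159,390 kr > 2,000 kr, so the minimum tax is the binding amount.

159,390 kr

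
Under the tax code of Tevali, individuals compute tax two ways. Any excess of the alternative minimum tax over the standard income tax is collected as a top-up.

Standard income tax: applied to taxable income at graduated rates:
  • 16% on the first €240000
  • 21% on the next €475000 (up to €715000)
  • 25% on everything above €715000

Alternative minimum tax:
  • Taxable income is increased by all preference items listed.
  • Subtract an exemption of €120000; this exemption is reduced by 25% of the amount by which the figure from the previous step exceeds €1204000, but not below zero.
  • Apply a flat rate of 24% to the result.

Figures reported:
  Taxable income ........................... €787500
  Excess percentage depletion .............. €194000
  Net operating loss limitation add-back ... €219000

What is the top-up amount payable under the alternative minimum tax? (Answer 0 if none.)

€103045

Standard income tax:
  €240000 × 16% = €38400
  €475000 × 21% = €99750
  €72500 × 25% = €18125
  → €156275

Alternative minimum tax:
  Adjusted income: €787500 + €194000 + €219000 = €1200500
  Exemption: €1200500 ≤ €1204000, so full €120000 applies
  Base: €1200500 − €120000 = €1080500
  €1080500 × 24% = €259320

Excess of alternative minimum tax over standard income tax: €259320 − €156275 = €103045.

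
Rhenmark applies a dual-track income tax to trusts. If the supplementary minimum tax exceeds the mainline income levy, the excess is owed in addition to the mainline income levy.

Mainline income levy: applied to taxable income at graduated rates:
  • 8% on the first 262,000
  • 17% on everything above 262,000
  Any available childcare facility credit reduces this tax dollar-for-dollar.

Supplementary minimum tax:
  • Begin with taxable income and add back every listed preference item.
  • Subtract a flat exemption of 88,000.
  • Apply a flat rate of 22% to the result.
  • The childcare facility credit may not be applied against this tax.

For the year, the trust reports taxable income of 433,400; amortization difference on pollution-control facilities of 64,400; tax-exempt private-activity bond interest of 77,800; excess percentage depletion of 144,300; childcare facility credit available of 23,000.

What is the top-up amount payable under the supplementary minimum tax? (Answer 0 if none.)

Supplementary minimum tax:
  Adjusted income: 433,400 + 64,400 + 77,800 + 144,300 = 719,900
  Less exemption 88,000 → base 631,900
  631,900 × 22% = 139,018

Mainline income levy:
  262,000 × 8% = 20,960
  171,400 × 17% = 29,138
  → 50,098
  Less childcare facility credit 23,000 → 27,098

Excess of supplementary minimum tax over mainline income levy: 139,018 − 27,098 = 111,920.

111,920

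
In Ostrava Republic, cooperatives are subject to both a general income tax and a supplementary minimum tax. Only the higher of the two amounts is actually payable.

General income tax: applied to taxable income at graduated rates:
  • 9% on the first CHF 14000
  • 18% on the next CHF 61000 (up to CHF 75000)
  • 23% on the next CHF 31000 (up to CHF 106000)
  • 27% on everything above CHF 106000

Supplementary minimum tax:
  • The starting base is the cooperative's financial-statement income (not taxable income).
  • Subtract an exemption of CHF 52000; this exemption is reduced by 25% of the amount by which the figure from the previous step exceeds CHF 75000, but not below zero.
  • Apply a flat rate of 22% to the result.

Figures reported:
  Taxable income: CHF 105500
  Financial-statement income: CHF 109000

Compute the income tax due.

General income tax:
  CHF 14000 × 9% = CHF 1260
  CHF 61000 × 18% = CHF 10980
  CHF 30500 × 23% = CHF 7015
  → CHF 19255

Supplementary minimum tax:
  Base (financial-statement income): CHF 109000
  Exemption: CHF 52000 − 25% × (CHF 109000 − CHF 75000) = CHF 52000 − CHF 8500 = CHF 43500
  Base: CHF 109000 − CHF 43500 = CHF 65500
  CHF 65500 × 22% = CHF 14410

CHF 19255 > CHF 14410, so the general income tax governs.

CHF 19255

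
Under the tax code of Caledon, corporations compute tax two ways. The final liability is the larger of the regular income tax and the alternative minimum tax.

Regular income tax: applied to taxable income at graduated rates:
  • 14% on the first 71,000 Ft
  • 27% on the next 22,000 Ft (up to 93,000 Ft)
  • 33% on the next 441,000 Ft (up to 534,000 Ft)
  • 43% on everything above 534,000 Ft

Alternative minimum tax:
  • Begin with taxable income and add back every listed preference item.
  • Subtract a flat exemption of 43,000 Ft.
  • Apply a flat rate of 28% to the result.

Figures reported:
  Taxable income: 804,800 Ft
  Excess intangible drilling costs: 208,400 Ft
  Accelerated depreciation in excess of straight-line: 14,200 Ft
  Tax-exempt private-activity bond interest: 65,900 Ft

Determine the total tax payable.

Alternative minimum tax:
  Adjusted income: 804,800 Ft + 208,400 Ft + 14,200 Ft + 65,900 Ft = 1,093,300 Ft
  Less exemption 43,000 Ft → base 1,050,300 Ft
  1,050,300 Ft × 28% = 294,084 Ft

Regular income tax:
  71,000 Ft × 14% = 9,940 Ft
  22,000 Ft × 27% = 5,940 Ft
  441,000 Ft × 33% = 145,530 Ft
  270,800 Ft × 43% = 116,444 Ft
  → 277,854 Ft

294,084 Ft > 277,854 Ft, so the alternative minimum tax is the binding amount.

294,084 Ft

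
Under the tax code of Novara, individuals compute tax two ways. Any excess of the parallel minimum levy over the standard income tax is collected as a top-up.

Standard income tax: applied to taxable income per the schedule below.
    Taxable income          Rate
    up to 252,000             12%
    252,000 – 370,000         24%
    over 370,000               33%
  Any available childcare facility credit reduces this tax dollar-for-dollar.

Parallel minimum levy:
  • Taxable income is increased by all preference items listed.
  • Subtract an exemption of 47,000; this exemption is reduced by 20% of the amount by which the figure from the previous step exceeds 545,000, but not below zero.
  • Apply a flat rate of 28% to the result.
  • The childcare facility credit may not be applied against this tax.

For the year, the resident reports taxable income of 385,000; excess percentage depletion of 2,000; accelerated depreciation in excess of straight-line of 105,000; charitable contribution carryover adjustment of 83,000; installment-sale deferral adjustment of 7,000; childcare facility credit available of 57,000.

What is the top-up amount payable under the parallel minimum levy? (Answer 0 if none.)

145,362

Standard income tax:
  252,000 × 12% = 30,240
  118,000 × 24% = 28,320
  15,000 × 33% = 4,950
  → 63,510
  Less childcare facility credit 57,000 → 6,510

Parallel minimum levy:
  Adjusted income: 385,000 + 2,000 + 105,000 + 83,000 + 7,000 = 582,000
  Exemption: 47,000 − 20% × (582,000 − 545,000) = 47,000 − 7,400 = 39,600
  Base: 582,000 − 39,600 = 542,400
  542,400 × 28% = 151,872

Excess of parallel minimum levy over standard income tax: 151,872 − 6,510 = 145,362.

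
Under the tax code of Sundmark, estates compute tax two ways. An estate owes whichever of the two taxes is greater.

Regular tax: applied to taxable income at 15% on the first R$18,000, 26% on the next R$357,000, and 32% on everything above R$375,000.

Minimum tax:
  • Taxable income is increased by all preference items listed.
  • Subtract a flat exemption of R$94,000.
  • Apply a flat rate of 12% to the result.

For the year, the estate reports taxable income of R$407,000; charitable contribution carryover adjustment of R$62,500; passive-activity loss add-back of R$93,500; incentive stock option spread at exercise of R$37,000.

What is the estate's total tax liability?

R$105,760

Minimum tax:
  Adjusted income: R$407,000 + R$62,500 + R$93,500 + R$37,000 = R$600,000
  Less exemption R$94,000 → base R$506,000
  R$506,000 × 12% = R$60,720

Regular tax:
  R$18,000 × 15% = R$2,700
  R$357,000 × 26% = R$92,820
  R$32,000 × 32% = R$10,240
  → R$105,760

R$105,760 > R$60,720, so the regular tax governs.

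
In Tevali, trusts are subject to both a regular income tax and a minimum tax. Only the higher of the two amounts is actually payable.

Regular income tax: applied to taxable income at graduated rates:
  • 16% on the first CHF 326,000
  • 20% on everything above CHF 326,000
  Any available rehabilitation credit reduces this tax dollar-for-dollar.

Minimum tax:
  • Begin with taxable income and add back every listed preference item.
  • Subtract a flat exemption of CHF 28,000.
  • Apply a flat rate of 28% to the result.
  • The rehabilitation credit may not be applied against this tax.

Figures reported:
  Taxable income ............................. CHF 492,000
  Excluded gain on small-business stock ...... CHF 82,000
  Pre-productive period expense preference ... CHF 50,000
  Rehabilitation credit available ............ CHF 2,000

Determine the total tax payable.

Minimum tax:
  Adjusted income: CHF 492,000 + CHF 82,000 + CHF 50,000 = CHF 624,000
  Less exemption CHF 28,000 → base CHF 596,000
  CHF 596,000 × 28% = CHF 166,880

Regular income tax:
  CHF 326,000 × 16% = CHF 52,160
  CHF 166,000 × 20% = CHF 33,200
  → CHF 85,360
  Less rehabilitation credit CHF 2,000 → CHF 83,360

CHF 166,880 > CHF 83,360, so the minimum tax is the binding amount.

CHF 166,880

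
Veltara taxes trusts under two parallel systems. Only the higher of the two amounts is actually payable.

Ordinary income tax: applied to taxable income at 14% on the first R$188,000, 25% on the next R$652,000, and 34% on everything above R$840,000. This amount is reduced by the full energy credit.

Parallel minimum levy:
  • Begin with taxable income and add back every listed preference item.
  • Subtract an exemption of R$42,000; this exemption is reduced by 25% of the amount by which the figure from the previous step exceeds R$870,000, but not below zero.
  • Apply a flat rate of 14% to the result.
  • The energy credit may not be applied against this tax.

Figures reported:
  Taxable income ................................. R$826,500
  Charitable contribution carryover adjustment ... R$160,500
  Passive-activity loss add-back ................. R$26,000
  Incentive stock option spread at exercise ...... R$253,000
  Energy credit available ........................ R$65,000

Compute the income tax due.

R$177,240

Ordinary income tax:
  R$188,000 × 14% = R$26,320
  R$638,500 × 25% = R$159,625
  → R$185,945
  Less energy credit R$65,000 → R$120,945

Parallel minimum levy:
  Adjusted income: R$826,500 + R$160,500 + R$26,000 + R$253,000 = R$1,266,000
  Exemption: 25% × (R$1,266,000 − R$870,000) = R$99,000 ≥ R$42,000, so the exemption is fully phased out
  Base: R$1,266,000 − R$0 = R$1,266,000
  R$1,266,000 × 14% = R$177,240

R$177,240 > R$120,945, so the parallel minimum levy is the binding amount.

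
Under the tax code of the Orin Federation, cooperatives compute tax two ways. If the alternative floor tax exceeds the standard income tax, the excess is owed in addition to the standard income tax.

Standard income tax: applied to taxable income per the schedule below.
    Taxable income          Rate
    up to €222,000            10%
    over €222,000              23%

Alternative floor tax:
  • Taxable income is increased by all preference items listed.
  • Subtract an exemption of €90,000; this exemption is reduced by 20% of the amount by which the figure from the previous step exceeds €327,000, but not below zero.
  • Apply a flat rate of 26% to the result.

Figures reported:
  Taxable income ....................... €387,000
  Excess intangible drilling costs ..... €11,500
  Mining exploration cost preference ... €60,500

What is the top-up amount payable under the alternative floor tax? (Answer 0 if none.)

Standard income tax:
  €222,000 × 10% = €22,200
  €165,000 × 23% = €37,950
  → €60,150

Alternative floor tax:
  Adjusted income: €387,000 + €11,500 + €60,500 = €459,000
  Exemption: €90,000 − 20% × (€459,000 − €327,000) = €90,000 − €26,400 = €63,600
  Base: €459,000 − €63,600 = €395,400
  €395,400 × 26% = €102,804

Excess of alternative floor tax over standard income tax: €102,804 − €60,150 = €42,654.

€42,654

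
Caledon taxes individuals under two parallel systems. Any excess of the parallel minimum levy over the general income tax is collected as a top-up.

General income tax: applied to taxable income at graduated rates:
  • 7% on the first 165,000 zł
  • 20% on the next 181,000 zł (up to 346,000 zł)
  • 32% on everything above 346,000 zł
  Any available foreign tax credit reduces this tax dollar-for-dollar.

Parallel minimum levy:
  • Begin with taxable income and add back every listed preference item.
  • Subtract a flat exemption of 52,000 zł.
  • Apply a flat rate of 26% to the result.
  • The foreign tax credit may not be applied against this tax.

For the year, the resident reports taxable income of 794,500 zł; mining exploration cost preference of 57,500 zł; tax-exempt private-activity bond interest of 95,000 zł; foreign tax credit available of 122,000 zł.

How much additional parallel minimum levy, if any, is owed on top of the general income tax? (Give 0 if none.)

163,430 zł

Parallel minimum levy:
  Adjusted income: 794,500 zł + 57,500 zł + 95,000 zł = 947,000 zł
  Less exemption 52,000 zł → base 895,000 zł
  895,000 zł × 26% = 232,700 zł

General income tax:
  165,000 zł × 7% = 11,550 zł
  181,000 zł × 20% = 36,200 zł
  448,500 zł × 32% = 143,520 zł
  → 191,270 zł
  Less foreign tax credit 122,000 zł → 69,270 zł

Excess of parallel minimum levy over general income tax: 232,700 zł − 69,270 zł = 163,430 zł.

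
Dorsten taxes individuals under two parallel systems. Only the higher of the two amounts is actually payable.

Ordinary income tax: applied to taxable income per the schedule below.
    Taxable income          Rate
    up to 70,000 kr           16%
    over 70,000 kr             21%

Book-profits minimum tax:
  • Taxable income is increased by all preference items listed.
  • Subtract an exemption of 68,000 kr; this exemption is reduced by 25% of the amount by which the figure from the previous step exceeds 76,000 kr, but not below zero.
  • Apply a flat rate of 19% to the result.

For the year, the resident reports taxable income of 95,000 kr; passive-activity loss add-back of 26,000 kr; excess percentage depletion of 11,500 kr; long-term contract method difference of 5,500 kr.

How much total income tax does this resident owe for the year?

Ordinary income tax:
  70,000 kr × 16% = 11,200 kr
  25,000 kr × 21% = 5,250 kr
  → 16,450 kr

Book-profits minimum tax:
  Adjusted income: 95,000 kr + 26,000 kr + 11,500 kr + 5,500 kr = 138,000 kr
  Exemption: 68,000 kr − 25% × (138,000 kr − 76,000 kr) = 68,000 kr − 15,500 kr = 52,500 kr
  Base: 138,000 kr − 52,500 kr = 85,500 kr
  85,500 kr × 19% = 16,245 kr

16,450 kr > 16,245 kr, so the ordinary income tax governs.

16,450 kr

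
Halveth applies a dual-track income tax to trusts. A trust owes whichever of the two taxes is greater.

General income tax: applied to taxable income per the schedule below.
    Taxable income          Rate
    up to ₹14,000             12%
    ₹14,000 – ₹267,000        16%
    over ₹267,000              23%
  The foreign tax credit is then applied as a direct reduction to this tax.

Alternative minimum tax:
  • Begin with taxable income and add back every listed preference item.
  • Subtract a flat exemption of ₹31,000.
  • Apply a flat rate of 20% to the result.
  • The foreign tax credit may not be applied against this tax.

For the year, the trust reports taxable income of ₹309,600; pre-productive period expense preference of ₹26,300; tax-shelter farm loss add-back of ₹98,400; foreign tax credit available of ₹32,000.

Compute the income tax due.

₹80,660

General income tax:
  ₹14,000 × 12% = ₹1,680
  ₹253,000 × 16% = ₹40,480
  ₹42,600 × 23% = ₹9,798
  → ₹51,958
  Less foreign tax credit ₹32,000 → ₹19,958

Alternative minimum tax:
  Adjusted income: ₹309,600 + ₹26,300 + ₹98,400 = ₹434,300
  Less exemption ₹31,000 → base ₹403,300
  ₹403,300 × 20% = ₹80,660

₹80,660 > ₹19,958, so the alternative minimum tax is the binding amount.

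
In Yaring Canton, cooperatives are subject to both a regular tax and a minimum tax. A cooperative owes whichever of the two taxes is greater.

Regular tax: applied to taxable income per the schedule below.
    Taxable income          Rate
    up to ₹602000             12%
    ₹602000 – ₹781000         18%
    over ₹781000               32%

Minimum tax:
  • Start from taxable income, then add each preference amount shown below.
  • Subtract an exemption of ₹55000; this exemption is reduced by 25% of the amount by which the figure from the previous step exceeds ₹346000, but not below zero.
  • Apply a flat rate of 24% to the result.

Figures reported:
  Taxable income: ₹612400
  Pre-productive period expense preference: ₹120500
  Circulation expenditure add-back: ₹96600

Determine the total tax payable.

₹199080

Minimum tax:
  Adjusted income: ₹612400 + ₹120500 + ₹96600 = ₹829500
  Exemption: 25% × (₹829500 − ₹346000) = ₹120875 ≥ ₹55000, so the exemption is fully phased out
  Base: ₹829500 − ₹0 = ₹829500
  ₹829500 × 24% = ₹199080

Regular tax:
  ₹602000 × 12% = ₹72240
  ₹10400 × 18% = ₹1872
  → ₹74112

₹199080 > ₹74112, so the minimum tax is the binding amount.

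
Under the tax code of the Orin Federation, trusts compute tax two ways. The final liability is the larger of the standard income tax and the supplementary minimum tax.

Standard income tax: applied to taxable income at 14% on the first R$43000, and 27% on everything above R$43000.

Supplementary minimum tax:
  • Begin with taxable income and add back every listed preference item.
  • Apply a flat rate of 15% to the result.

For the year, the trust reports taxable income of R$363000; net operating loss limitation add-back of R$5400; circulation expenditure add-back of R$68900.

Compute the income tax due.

Supplementary minimum tax:
  Adjusted income: R$363000 + R$5400 + R$68900 = R$437300
  R$437300 × 15% = R$65595

Standard income tax:
  R$43000 × 14% = R$6020
  R$320000 × 27% = R$86400
  → R$92420

R$92420 > R$65595, so the standard income tax governs.

R$92420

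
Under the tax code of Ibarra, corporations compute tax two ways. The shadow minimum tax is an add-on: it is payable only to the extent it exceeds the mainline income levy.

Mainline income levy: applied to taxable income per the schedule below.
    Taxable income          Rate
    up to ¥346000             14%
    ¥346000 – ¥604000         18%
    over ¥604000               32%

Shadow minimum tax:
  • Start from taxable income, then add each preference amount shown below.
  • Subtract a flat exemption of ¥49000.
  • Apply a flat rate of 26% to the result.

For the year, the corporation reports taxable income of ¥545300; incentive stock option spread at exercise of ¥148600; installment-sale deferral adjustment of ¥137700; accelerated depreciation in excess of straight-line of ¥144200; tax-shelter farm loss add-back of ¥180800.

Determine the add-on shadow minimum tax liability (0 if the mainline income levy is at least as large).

¥203662

Shadow minimum tax:
  Adjusted income: ¥545300 + ¥148600 + ¥137700 + ¥144200 + ¥180800 = ¥1156600
  Less exemption ¥49000 → base ¥1107600
  ¥1107600 × 26% = ¥287976

Mainline income levy:
  ¥346000 × 14% = ¥48440
  ¥199300 × 18% = ¥35874
  → ¥84314

Excess of shadow minimum tax over mainline income levy: ¥287976 − ¥84314 = ¥203662.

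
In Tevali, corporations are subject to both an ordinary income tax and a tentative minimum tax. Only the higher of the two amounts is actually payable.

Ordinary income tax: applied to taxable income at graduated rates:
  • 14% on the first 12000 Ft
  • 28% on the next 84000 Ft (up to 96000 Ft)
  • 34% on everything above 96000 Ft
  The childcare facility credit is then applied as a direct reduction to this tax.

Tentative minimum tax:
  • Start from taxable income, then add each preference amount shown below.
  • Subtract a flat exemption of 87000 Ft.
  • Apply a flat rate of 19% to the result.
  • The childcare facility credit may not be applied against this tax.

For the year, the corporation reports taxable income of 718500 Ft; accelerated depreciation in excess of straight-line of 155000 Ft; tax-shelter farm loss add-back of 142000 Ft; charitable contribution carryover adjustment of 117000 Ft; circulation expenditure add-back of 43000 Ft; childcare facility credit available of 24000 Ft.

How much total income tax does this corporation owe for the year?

212850 Ft

Ordinary income tax:
  12000 Ft × 14% = 1680 Ft
  84000 Ft × 28% = 23520 Ft
  622500 Ft × 34% = 211650 Ft
  → 236850 Ft
  Less childcare facility credit 24000 Ft → 212850 Ft

Tentative minimum tax:
  Adjusted income: 718500 Ft + 155000 Ft + 142000 Ft + 117000 Ft + 43000 Ft = 1175500 Ft
  Less exemption 87000 Ft → base 1088500 Ft
  1088500 Ft × 19% = 206815 Ft

212850 Ft > 206815 Ft, so the ordinary income tax governs.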